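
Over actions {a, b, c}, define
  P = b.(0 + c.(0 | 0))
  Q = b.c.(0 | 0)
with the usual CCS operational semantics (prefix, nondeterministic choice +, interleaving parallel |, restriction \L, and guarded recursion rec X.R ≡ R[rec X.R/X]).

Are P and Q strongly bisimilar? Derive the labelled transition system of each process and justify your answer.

P ~ Q

Reachable graph of P (3 states):
  p0 = b.(0 + c.(0 | 0)) | —b→ p1
  p1 = 0 + c.(0 | 0) | —c→ p2
  p2 = 0 | 0 | stopped
Reachable graph of Q (3 states):
  q0 = b.c.(0 | 0) | —b→ q1
  q1 = c.(0 | 0) | —c→ q2
  q2 = 0 | 0 | stopped
Partition-refinement fixed point:
  B0 = {p0, q0}
  B1 = {p1, q1}
  B2 = {p2, q2}
p0 ∈ B0, q0 ∈ B0 → same block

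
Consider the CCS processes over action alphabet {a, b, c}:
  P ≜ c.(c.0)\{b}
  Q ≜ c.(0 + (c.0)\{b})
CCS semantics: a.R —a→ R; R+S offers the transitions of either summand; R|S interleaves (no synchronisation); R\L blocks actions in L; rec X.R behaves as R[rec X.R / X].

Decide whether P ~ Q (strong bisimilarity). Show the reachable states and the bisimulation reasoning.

YES

LTS(P): 3 reachable states
  s0 = c.(c.0)\{b} :: =c=> s1
  s1 = (c.0)\{b} :: =c=> s2
  s2 = 0\{b} :: ∅
LTS(Q): 3 reachable states
  t0 = c.(0 + (c.0)\{b}) :: =c=> t1
  t1 = 0 + (c.0)\{b} :: =c=> t2
  t2 = 0\{b} :: ∅
Partition-refinement fixed point:
  B0 = {s0, t0}
  B1 = {s1, t1}
  B2 = {s2, t2}
s0 ∈ B0, t0 ∈ B0 → same block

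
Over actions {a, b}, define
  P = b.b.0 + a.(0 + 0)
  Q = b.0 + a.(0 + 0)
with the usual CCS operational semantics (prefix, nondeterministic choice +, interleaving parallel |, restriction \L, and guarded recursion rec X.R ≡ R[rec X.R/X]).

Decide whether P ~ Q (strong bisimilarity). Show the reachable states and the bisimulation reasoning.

Reachable graph of P (4 states):
  s0 = b.b.0 + a.(0 + 0) has moves —a→ s1, —b→ s2
  s1 = 0 + 0 has moves deadlocked
  s2 = b.0 has moves —b→ s3
  s3 = 0 has moves deadlocked
Reachable graph of Q (3 states):
  t0 = b.0 + a.(0 + 0) has moves —a→ t1, —b→ t2
  t1 = 0 + 0 has moves deadlocked
  t2 = 0 has moves deadlocked
Partition-refinement fixed point:
  B0 = {s0}
  B1 = {s1, s3, t1, t2}
  B2 = {s2}
  B3 = {t0}
s0 ∈ B0, t0 ∈ B3 → different blocks

NO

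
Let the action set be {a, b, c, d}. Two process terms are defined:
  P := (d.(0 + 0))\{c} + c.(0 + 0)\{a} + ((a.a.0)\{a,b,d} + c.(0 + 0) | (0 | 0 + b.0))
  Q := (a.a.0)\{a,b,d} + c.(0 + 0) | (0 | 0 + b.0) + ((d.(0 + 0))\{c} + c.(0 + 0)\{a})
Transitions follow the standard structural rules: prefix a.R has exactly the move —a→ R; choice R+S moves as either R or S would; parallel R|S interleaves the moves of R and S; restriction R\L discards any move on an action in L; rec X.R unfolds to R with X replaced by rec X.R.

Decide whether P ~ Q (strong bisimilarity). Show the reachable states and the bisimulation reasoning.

Reachable graph of P (6 states):
  u0 = (d.(0 + 0))\{c} + c.(0 + 0)\{a} + ((a.a.0)\{a,b,d} + c.(0 + 0) | (0 | 0 + b.0)) ⊢ —b→ u1, —c→ u2, —c→ u3, —d→ u4
  u1 = c.(0 + 0) | 0 ⊢ —c→ u5
  u2 = (0 + 0) | (0 | 0 + b.0) ⊢ —b→ u5
  u3 = (0 + 0)\{a} ⊢ stopped
  u4 = (0 + 0)\{c} ⊢ stopped
  u5 = (0 + 0) | 0 ⊢ stopped
Reachable graph of Q (6 states):
  v0 = (a.a.0)\{a,b,d} + c.(0 + 0) | (0 | 0 + b.0) + ((d.(0 + 0))\{c} + c.(0 + 0)\{a}) ⊢ —b→ v1, —c→ v2, —c→ v3, —d→ v4
  v1 = c.(0 + 0) | 0 ⊢ —c→ v5
  v2 = (0 + 0) | (0 | 0 + b.0) ⊢ —b→ v5
  v3 = (0 + 0)\{a} ⊢ stopped
  v4 = (0 + 0)\{c} ⊢ stopped
  v5 = (0 + 0) | 0 ⊢ stopped
Partition-refinement fixed point:
  B0 = {u0, v0}
  B1 = {u3, u4, u5, v3, v4, v5}
  B2 = {u1, v1}
  B3 = {u2, v2}
u0 ∈ B0, v0 ∈ B0 → same block

P ~ Q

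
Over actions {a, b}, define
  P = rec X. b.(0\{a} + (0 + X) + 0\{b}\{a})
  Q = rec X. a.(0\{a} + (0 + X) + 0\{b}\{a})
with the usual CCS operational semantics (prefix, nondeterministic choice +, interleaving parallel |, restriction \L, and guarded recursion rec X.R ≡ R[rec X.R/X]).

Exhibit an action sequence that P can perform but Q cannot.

b

P's transition system — 2 states:
  m0 = rec X. b.(0\{a} + (0 + X) + 0\{b}\{a}) ⊢ ··b··> m1
  m1 = 0\{a} + (0 + (rec X. b.(0\{a} + (0 + X) + 0\{b}\{a}))) + 0\{b}\{a} ⊢ ··b··> m1
Q's transition system — 2 states:
  n0 = rec X. a.(0\{a} + (0 + X) + 0\{b}\{a}) ⊢ ··a··> n1
  n1 = 0\{a} + (0 + (rec X. a.(0\{a} + (0 + X) + 0\{b}\{a}))) + 0\{b}\{a} ⊢ ··a··> n1
Trace ⟨b⟩ through P, begin at {m0}:
  [1] b ⇒ {m1}
  — P admits the full trace.
Trace ⟨b⟩ through Q, begin at {n0}:
  [1] b ⇒ ∅ (Q stuck)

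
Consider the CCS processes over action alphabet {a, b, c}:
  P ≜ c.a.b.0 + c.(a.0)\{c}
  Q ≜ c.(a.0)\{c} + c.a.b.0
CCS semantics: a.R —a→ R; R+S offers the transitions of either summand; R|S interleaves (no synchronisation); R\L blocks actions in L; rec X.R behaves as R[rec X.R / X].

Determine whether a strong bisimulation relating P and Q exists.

Reachable graph of P (6 states):
  s0 = c.a.b.0 + c.(a.0)\{c} ⊢ -c-> s1, -c-> s2
  s1 = (a.0)\{c} ⊢ -a-> s3
  s2 = a.b.0 ⊢ -a-> s4
  s3 = 0\{c} ⊢ deadlocked
  s4 = b.0 ⊢ -b-> s5
  s5 = 0 ⊢ deadlocked
Reachable graph of Q (6 states):
  t0 = c.(a.0)\{c} + c.a.b.0 ⊢ -c-> t1, -c-> t2
  t1 = (a.0)\{c} ⊢ -a-> t3
  t2 = a.b.0 ⊢ -a-> t4
  t3 = 0\{c} ⊢ deadlocked
  t4 = b.0 ⊢ -b-> t5
  t5 = 0 ⊢ deadlocked
Bisimilarity quotient blocks:
  B0 = {s0, t0}
  B1 = {s1, t1}
  B2 = {s3, s5, t3, t5}
  B3 = {s2, t2}
  B4 = {s4, t4}
s0 ∈ B0, t0 ∈ B0 → same block

YES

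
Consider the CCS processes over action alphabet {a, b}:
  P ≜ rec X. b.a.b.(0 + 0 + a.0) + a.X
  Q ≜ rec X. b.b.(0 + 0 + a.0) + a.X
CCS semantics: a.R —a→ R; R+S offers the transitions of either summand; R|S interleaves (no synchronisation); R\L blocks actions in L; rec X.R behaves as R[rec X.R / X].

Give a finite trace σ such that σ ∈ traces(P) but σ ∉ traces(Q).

ba

LTS(P): 5 reachable states
  m0 = rec X. b.a.b.(0 + 0 + a.0) + a.X ⊢ —a→ m0, —b→ m1
  m1 = a.b.(0 + 0 + a.0) ⊢ —a→ m2
  m2 = b.(0 + 0 + a.0) ⊢ —b→ m3
  m3 = 0 + 0 + a.0 ⊢ —a→ m4
  m4 = 0 ⊢ stopped
LTS(Q): 4 reachable states
  n0 = rec X. b.b.(0 + 0 + a.0) + a.X ⊢ —a→ n0, —b→ n1
  n1 = b.(0 + 0 + a.0) ⊢ —b→ n2
  n2 = 0 + 0 + a.0 ⊢ —a→ n3
  n3 = 0 ⊢ stopped
Executing ba from P (initial set {m0}):
  [1] b ⇒ {m1}
  [2] a ⇒ {m2}
  P completes σ.
Executing ba from Q (initial set {n0}):
  [1] b ⇒ {n1}
  [2] a ⇒ no successor for Q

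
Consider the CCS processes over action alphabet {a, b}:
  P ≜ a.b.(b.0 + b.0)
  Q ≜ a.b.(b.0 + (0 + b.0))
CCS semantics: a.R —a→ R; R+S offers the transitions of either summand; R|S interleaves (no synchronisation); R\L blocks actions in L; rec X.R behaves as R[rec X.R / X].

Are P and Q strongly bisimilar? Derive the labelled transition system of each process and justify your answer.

P's transition system — 4 states:
  m0 = a.b.(b.0 + b.0) has moves =a=> m1
  m1 = b.(b.0 + b.0) has moves =b=> m2
  m2 = b.0 + b.0 has moves =b=> m3
  m3 = 0 has moves stopped
Q's transition system — 4 states:
  n0 = a.b.(b.0 + (0 + b.0)) has moves =a=> n1
  n1 = b.(b.0 + (0 + b.0)) has moves =b=> n2
  n2 = b.0 + (0 + b.0) has moves =b=> n3
  n3 = 0 has moves stopped
Coarsest stable partition (strong bisimilarity classes):
  B0 = {m0, n0}
  B1 = {m1, n1}
  B2 = {m2, n2}
  B3 = {m3, n3}
m0 ∈ B0, n0 ∈ B0 → same block

P ~ Q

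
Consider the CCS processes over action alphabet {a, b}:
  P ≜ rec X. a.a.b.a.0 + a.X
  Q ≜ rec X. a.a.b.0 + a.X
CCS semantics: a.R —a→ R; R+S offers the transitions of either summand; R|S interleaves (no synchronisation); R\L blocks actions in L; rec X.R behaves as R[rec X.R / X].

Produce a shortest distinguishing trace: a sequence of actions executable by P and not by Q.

LTS(P): 5 reachable states
  s0 = rec X. a.a.b.a.0 + a.X → ··a··> s0, ··a··> s1
  s1 = a.b.a.0 → ··a··> s2
  s2 = b.a.0 → ··b··> s3
  s3 = a.0 → ··a··> s4
  s4 = 0 → stopped
LTS(Q): 4 reachable states
  t0 = rec X. a.a.b.0 + a.X → ··a··> t0, ··a··> t1
  t1 = a.b.0 → ··a··> t2
  t2 = b.0 → ··b··> t3
  t3 = 0 → stopped
Trace ⟨aaba⟩ through P, begin at {s0}:
  after a @ step 1: {s0, s1}
  after a @ step 2: {s0, s1, s2}
  after b @ step 3: {s3}
  after a @ step 4: {s4}
  P completes σ.
Trace ⟨aaba⟩ through Q, begin at {t0}:
  after a @ step 1: {t0, t1}
  after a @ step 2: {t0, t1, t2}
  after b @ step 3: {t3}
  after a @ step 4: no successor for Q

aaba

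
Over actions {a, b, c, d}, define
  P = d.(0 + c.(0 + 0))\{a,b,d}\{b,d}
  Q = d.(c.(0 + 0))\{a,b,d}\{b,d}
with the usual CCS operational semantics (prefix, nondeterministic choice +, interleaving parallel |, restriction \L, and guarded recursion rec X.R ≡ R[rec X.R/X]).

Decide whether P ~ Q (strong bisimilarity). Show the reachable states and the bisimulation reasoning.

bisimilar

LTS(P): 3 reachable states
  m0 = d.(0 + c.(0 + 0))\{a,b,d}\{b,d} has moves --d--▸ m1
  m1 = (0 + c.(0 + 0))\{a,b,d}\{b,d} has moves --c--▸ m2
  m2 = (0 + 0)\{a,b,d}\{b,d} has moves stopped
LTS(Q): 3 reachable states
  n0 = d.(c.(0 + 0))\{a,b,d}\{b,d} has moves --d--▸ n1
  n1 = (c.(0 + 0))\{a,b,d}\{b,d} has moves --c--▸ n2
  n2 = (0 + 0)\{a,b,d}\{b,d} has moves stopped
Partition-refinement fixed point:
  B0 = {m0, n0}
  B1 = {m1, n1}
  B2 = {m2, n2}
m0 ∈ B0, n0 ∈ B0 → same block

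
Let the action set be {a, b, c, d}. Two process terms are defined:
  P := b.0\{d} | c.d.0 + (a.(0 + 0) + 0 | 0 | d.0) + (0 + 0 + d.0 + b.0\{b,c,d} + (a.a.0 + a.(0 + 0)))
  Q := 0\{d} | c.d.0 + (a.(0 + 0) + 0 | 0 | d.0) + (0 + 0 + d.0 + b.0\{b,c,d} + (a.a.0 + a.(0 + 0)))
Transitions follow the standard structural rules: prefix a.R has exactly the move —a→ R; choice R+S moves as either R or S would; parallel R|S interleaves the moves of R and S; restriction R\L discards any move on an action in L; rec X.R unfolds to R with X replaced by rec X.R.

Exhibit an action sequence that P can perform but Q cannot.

P's transition system — 11 states:
  s0 = b.0\{d} | c.d.0 + (a.(0 + 0) + 0 | 0 | d.0) + (0 + 0 + d.0 + b.0\{b,c,d} + (a.a.0 + a.(0 + 0))) | --a--▸ s1, --a--▸ s2, --b--▸ s3, --b--▸ s4, --c--▸ s5, --d--▸ s6, --d--▸ s7
  s1 = 0 + 0 | ·
  s2 = a.0 | --a--▸ s6
  s3 = 0\{b,c,d} | ·
  s4 = 0\{d} | c.d.0 | --c--▸ s8
  s5 = b.0\{d} | d.0 | --b--▸ s8, --d--▸ s9
  s6 = 0 | ·
  s7 = 0 | 0 | 0 | ·
  s8 = 0\{d} | d.0 | --d--▸ s10
  s9 = b.0\{d} | 0 | --b--▸ s10
  s10 = 0\{d} | 0 | ·
Q's transition system — 8 states:
  t0 = 0\{d} | c.d.0 + (a.(0 + 0) + 0 | 0 | d.0) + (0 + 0 + d.0 + b.0\{b,c,d} + (a.a.0 + a.(0 + 0))) | --a--▸ t1, --a--▸ t2, --b--▸ t3, --c--▸ t4, --d--▸ t5, --d--▸ t6
  t1 = 0 + 0 | ·
  t2 = a.0 | --a--▸ t5
  t3 = 0\{b,c,d} | ·
  t4 = 0\{d} | d.0 | --d--▸ t7
  t5 = 0 | ·
  t6 = 0 | 0 | 0 | ·
  t7 = 0\{d} | 0 | ·
Executing bc from P (initial set {s0}):
  after b @ step 1: {s3, s4}
  after c @ step 2: {s8}
  — P admits the full trace.
Executing bc from Q (initial set {t0}):
  after b @ step 1: {t3}
  after c @ step 2: ∅ (Q stuck)

bc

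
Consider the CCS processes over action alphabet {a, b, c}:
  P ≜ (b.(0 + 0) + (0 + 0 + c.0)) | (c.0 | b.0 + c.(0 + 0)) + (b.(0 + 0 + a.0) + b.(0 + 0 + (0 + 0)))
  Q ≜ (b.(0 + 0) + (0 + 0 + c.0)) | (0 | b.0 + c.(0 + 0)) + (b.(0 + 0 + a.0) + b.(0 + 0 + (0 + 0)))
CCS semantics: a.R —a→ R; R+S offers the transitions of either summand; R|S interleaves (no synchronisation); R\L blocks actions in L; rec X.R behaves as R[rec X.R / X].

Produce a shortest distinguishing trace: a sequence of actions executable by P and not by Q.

bbc

P's transition system — 18 states:
  u0 = (b.(0 + 0) + (0 + 0 + c.0)) | (c.0 | b.0 + c.(0 + 0)) + (b.(0 + 0 + a.0) + b.(0 + 0 + (0 + 0))) :: =b=> u1, =b=> u2, =b=> u3, =b=> u4, =c=> u5, =c=> u6, =c=> u7
  u1 = (0 + 0) | (c.0 | b.0 + c.(0 + 0)) :: =b=> u8, =c=> u10, =c=> u9
  u2 = (b.(0 + 0) + (0 + 0 + c.0)) | (c.0 | 0) :: =b=> u8, =c=> u11, =c=> u12
  u3 = 0 + 0 + (0 + 0) :: (no moves)
  u4 = 0 + 0 + a.0 :: =a=> u13
  u5 = (b.(0 + 0) + (0 + 0 + c.0)) | (0 + 0) :: =b=> u9, =c=> u14
  u6 = (b.(0 + 0) + (0 + 0 + c.0)) | (0 | b.0) :: =b=> u10, =b=> u11, =c=> u15
  u7 = 0 | (c.0 | b.0 + c.(0 + 0)) :: =b=> u12, =c=> u14, =c=> u15
  u8 = (0 + 0) | (c.0 | 0) :: =c=> u16
  u9 = (0 + 0) | (0 + 0) :: (no moves)
  u10 = (0 + 0) | (0 | b.0) :: =b=> u16
  u11 = (b.(0 + 0) + (0 + 0 + c.0)) | (0 | 0) :: =b=> u16, =c=> u17
  u12 = 0 | (c.0 | 0) :: =c=> u17
  u13 = 0 :: (no moves)
  u14 = 0 | (0 + 0) :: (no moves)
  u15 = 0 | (0 | b.0) :: =b=> u17
  u16 = (0 + 0) | (0 | 0) :: (no moves)
  u17 = 0 | (0 | 0) :: (no moves)
Q's transition system — 12 states:
  v0 = (b.(0 + 0) + (0 + 0 + c.0)) | (0 | b.0 + c.(0 + 0)) + (b.(0 + 0 + a.0) + b.(0 + 0 + (0 + 0))) :: =b=> v1, =b=> v2, =b=> v3, =b=> v4, =c=> v5, =c=> v6
  v1 = (0 + 0) | (0 | b.0 + c.(0 + 0)) :: =b=> v7, =c=> v8
  v2 = (b.(0 + 0) + (0 + 0 + c.0)) | (0 | 0) :: =b=> v7, =c=> v9
  v3 = 0 + 0 + (0 + 0) :: (no moves)
  v4 = 0 + 0 + a.0 :: =a=> v10
  v5 = (b.(0 + 0) + (0 + 0 + c.0)) | (0 + 0) :: =b=> v8, =c=> v11
  v6 = 0 | (0 | b.0 + c.(0 + 0)) :: =b=> v9, =c=> v11
  v7 = (0 + 0) | (0 | 0) :: (no moves)
  v8 = (0 + 0) | (0 + 0) :: (no moves)
  v9 = 0 | (0 | 0) :: (no moves)
  v10 = 0 :: (no moves)
  v11 = 0 | (0 + 0) :: (no moves)
Executing bbc from P (initial set {u0}):
  step 1 (b): {u1, u2, u3, u4}
  step 2 (b): {u8}
  step 3 (c): {u16}
  — P admits the full trace.
Executing bbc from Q (initial set {v0}):
  step 1 (b): {v1, v2, v3, v4}
  step 2 (b): {v7}
  step 3 (c): ∅  — Q cannot continue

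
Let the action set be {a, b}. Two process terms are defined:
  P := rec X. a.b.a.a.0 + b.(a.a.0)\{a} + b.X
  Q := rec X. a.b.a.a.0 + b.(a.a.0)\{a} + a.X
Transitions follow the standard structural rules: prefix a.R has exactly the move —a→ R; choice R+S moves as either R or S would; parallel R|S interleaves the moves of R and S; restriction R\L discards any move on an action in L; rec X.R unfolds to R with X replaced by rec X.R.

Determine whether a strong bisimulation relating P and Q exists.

LTS(P): 6 reachable states
  u0 = rec X. a.b.a.a.0 + b.(a.a.0)\{a} + b.X → ··a··> u1, ··b··> u0, ··b··> u2
  u1 = b.a.a.0 → ··b··> u3
  u2 = (a.a.0)\{a} → ·
  u3 = a.a.0 → ··a··> u4
  u4 = a.0 → ··a··> u5
  u5 = 0 → ·
LTS(Q): 6 reachable states
  v0 = rec X. a.b.a.a.0 + b.(a.a.0)\{a} + a.X → ··a··> v0, ··a··> v1, ··b··> v2
  v1 = b.a.a.0 → ··b··> v3
  v2 = (a.a.0)\{a} → ·
  v3 = a.a.0 → ··a··> v4
  v4 = a.0 → ··a··> v5
  v5 = 0 → ·
Partition-refinement fixed point:
  B0 = {u0}
  B1 = {u2, u5, v2, v5}
  B2 = {u1, v1}
  B3 = {u3, v3}
  B4 = {u4, v4}
  B5 = {v0}
u0 ∈ B0, v0 ∈ B5 → different blocks

P ≁ Q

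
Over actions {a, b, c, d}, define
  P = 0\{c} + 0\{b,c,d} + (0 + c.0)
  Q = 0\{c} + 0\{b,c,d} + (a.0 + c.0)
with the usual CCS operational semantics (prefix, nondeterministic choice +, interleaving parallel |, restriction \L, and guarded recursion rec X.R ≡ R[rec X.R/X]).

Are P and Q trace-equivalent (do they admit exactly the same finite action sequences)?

Reachable graph of P (2 states):
  s0 = 0\{c} + 0\{b,c,d} + (0 + c.0) ⊢ -c-> s1
  s1 = 0 ⊢ ·
Reachable graph of Q (2 states):
  t0 = 0\{c} + 0\{b,c,d} + (a.0 + c.0) ⊢ -a-> t1, -c-> t1
  t1 = 0 ⊢ ·
Trace ⟨a⟩ through Q, begin at {t0}:
  [1] a ⇒ {t1}
  ✓ Q
Trace ⟨a⟩ through P, begin at {s0}:
  [1] a ⇒ ∅ (P stuck)

NO — witness ⟨a⟩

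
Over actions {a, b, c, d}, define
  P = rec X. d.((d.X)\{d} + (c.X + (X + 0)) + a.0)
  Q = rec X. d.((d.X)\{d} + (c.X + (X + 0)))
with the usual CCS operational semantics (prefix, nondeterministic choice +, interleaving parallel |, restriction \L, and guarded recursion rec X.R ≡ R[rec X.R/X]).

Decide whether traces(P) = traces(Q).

trace-distinct — witness ⟨da⟩

P's transition system — 3 states:
  p0 = rec X. d.((d.X)\{d} + (c.X + (X + 0)) + a.0) :: =d=> p1
  p1 = (d.(rec X. d.((d.X)\{d} + (c.X + (X + 0)) + a.0)))\{d} + (c.(rec X. d.((d.X)\{d} + (c.X + (X + 0)) + a.0)) + ((rec X. d.((d.X)\{d} + (c.X + (X + 0)) + a.0)) + 0)) + a.0 :: =a=> p2, =c=> p0, =d=> p1
  p2 = 0 :: (no moves)
Q's transition system — 2 states:
  q0 = rec X. d.((d.X)\{d} + (c.X + (X + 0))) :: =d=> q1
  q1 = (d.(rec X. d.((d.X)\{d} + (c.X + (X + 0)))))\{d} + (c.(rec X. d.((d.X)\{d} + (c.X + (X + 0)))) + ((rec X. d.((d.X)\{d} + (c.X + (X + 0)))) + 0)) :: =c=> q0, =d=> q1
Trace ⟨da⟩ through P, begin at {p0}:
  after d @ step 1: {p1}
  after a @ step 2: {p2}
  — P admits the full trace.
Trace ⟨da⟩ through Q, begin at {q0}:
  after d @ step 1: {q1}
  after a @ step 2: ∅ (Q stuck)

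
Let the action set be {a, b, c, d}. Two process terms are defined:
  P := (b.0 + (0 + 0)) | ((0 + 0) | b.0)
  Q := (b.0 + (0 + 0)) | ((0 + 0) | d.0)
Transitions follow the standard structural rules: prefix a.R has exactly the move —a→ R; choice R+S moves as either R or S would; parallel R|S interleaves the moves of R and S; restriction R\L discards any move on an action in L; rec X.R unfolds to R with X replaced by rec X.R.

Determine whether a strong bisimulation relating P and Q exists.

LTS(P): 4 reachable states
  m0 = (b.0 + (0 + 0)) | ((0 + 0) | b.0) has moves =b=> m1, =b=> m2
  m1 = (b.0 + (0 + 0)) | ((0 + 0) | 0) has moves =b=> m3
  m2 = 0 | ((0 + 0) | b.0) has moves =b=> m3
  m3 = 0 | ((0 + 0) | 0) has moves stopped
LTS(Q): 4 reachable states
  n0 = (b.0 + (0 + 0)) | ((0 + 0) | d.0) has moves =b=> n1, =d=> n2
  n1 = 0 | ((0 + 0) | d.0) has moves =d=> n3
  n2 = (b.0 + (0 + 0)) | ((0 + 0) | 0) has moves =b=> n3
  n3 = 0 | ((0 + 0) | 0) has moves stopped
Partition-refinement fixed point:
  B0 = {m0}
  B1 = {m1, m2, n2}
  B2 = {m3, n3}
  B3 = {n0}
  B4 = {n1}
m0 ∈ B0, n0 ∈ B3 → different blocks

NO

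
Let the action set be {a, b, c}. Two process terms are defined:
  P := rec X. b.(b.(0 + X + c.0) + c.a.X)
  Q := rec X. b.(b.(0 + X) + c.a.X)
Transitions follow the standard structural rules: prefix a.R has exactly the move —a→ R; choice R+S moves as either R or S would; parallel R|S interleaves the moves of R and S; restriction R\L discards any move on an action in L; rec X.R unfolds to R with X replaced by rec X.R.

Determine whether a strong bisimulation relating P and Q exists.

LTS(P): 5 reachable states
  m0 = rec X. b.(b.(0 + X + c.0) + c.a.X) :: —b→ m1
  m1 = b.(0 + (rec X. b.(b.(0 + X + c.0) + c.a.X)) + c.0) + c.a.(rec X. b.(b.(0 + X + c.0) + c.a.X)) :: —b→ m2, —c→ m3
  m2 = 0 + (rec X. b.(b.(0 + X + c.0) + c.a.X)) + c.0 :: —b→ m1, —c→ m4
  m3 = a.(rec X. b.(b.(0 + X + c.0) + c.a.X)) :: —a→ m0
  m4 = 0 :: ∅
LTS(Q): 4 reachable states
  n0 = rec X. b.(b.(0 + X) + c.a.X) :: —b→ n1
  n1 = b.(0 + (rec X. b.(b.(0 + X) + c.a.X))) + c.a.(rec X. b.(b.(0 + X) + c.a.X)) :: —b→ n2, —c→ n3
  n2 = 0 + (rec X. b.(b.(0 + X) + c.a.X)) :: —b→ n1
  n3 = a.(rec X. b.(b.(0 + X) + c.a.X)) :: —a→ n0
Bisimilarity quotient blocks:
  B0 = {m0}
  B1 = {m1}
  B2 = {m3}
  B3 = {m2}
  B4 = {m4}
  B5 = {n0, n2}
  B6 = {n1}
  B7 = {n3}
m0 ∈ B0, n0 ∈ B5 → different blocks

not bisimilar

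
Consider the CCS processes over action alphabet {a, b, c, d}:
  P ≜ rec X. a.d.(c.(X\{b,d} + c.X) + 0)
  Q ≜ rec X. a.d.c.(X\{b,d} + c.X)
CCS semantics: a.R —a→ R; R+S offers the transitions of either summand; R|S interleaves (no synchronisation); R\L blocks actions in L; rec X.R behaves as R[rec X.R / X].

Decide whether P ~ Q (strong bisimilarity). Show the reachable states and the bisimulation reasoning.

Reachable graph of P (5 states):
  m0 = rec X. a.d.(c.(X\{b,d} + c.X) + 0) has moves —a→ m1
  m1 = d.(c.((rec X. a.d.(c.(X\{b,d} + c.X) + 0))\{b,d} + c.(rec X. a.d.(c.(X\{b,d} + c.X) + 0))) + 0) has moves —d→ m2
  m2 = c.((rec X. a.d.(c.(X\{b,d} + c.X) + 0))\{b,d} + c.(rec X. a.d.(c.(X\{b,d} + c.X) + 0))) + 0 has moves —c→ m3
  m3 = (rec X. a.d.(c.(X\{b,d} + c.X) + 0))\{b,d} + c.(rec X. a.d.(c.(X\{b,d} + c.X) + 0)) has moves —a→ m4, —c→ m0
  m4 = (d.(c.((rec X. a.d.(c.(X\{b,d} + c.X) + 0))\{b,d} + c.(rec X. a.d.(c.(X\{b,d} + c.X) + 0))) + 0))\{b,d} has moves ∅
Reachable graph of Q (5 states):
  n0 = rec X. a.d.c.(X\{b,d} + c.X) has moves —a→ n1
  n1 = d.c.((rec X. a.d.c.(X\{b,d} + c.X))\{b,d} + c.(rec X. a.d.c.(X\{b,d} + c.X))) has moves —d→ n2
  n2 = c.((rec X. a.d.c.(X\{b,d} + c.X))\{b,d} + c.(rec X. a.d.c.(X\{b,d} + c.X))) has moves —c→ n3
  n3 = (rec X. a.d.c.(X\{b,d} + c.X))\{b,d} + c.(rec X. a.d.c.(X\{b,d} + c.X)) has moves —a→ n4, —c→ n0
  n4 = (d.c.((rec X. a.d.c.(X\{b,d} + c.X))\{b,d} + c.(rec X. a.d.c.(X\{b,d} + c.X))))\{b,d} has moves ∅
Bisimilarity quotient blocks:
  B0 = {m0, n0}
  B1 = {m1, n1}
  B2 = {m2, n2}
  B3 = {m3, n3}
  B4 = {m4, n4}
m0 ∈ B0, n0 ∈ B0 → same block

bisimilar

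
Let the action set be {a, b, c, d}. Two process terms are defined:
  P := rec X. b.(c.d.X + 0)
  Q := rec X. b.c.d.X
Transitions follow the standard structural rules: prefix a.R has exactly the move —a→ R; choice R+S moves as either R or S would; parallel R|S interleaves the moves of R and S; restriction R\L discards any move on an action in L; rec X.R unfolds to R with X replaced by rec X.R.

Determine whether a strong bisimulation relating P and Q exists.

LTS(P): 3 reachable states
  p0 = rec X. b.(c.d.X + 0) → --b--▸ p1
  p1 = c.d.(rec X. b.(c.d.X + 0)) + 0 → --c--▸ p2
  p2 = d.(rec X. b.(c.d.X + 0)) → --d--▸ p0
LTS(Q): 3 reachable states
  q0 = rec X. b.c.d.X → --b--▸ q1
  q1 = c.d.(rec X. b.c.d.X) → --c--▸ q2
  q2 = d.(rec X. b.c.d.X) → --d--▸ q0
Coarsest stable partition (strong bisimilarity classes):
  B0 = {p0, q0}
  B1 = {p1, q1}
  B2 = {p2, q2}
p0 ∈ B0, q0 ∈ B0 → same block

YES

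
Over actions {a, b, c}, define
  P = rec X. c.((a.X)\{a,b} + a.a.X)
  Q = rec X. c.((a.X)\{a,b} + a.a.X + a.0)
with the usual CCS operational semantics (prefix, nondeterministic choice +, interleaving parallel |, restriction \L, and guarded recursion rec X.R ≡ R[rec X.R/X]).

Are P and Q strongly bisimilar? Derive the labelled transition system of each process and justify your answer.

P ≁ Q

Reachable graph of P (3 states):
  m0 = rec X. c.((a.X)\{a,b} + a.a.X) :: =c=> m1
  m1 = (a.(rec X. c.((a.X)\{a,b} + a.a.X)))\{a,b} + a.a.(rec X. c.((a.X)\{a,b} + a.a.X)) :: =a=> m2
  m2 = a.(rec X. c.((a.X)\{a,b} + a.a.X)) :: =a=> m0
Reachable graph of Q (4 states):
  n0 = rec X. c.((a.X)\{a,b} + a.a.X + a.0) :: =c=> n1
  n1 = (a.(rec X. c.((a.X)\{a,b} + a.a.X + a.0)))\{a,b} + a.a.(rec X. c.((a.X)\{a,b} + a.a.X + a.0)) + a.0 :: =a=> n2, =a=> n3
  n2 = 0 :: stopped
  n3 = a.(rec X. c.((a.X)\{a,b} + a.a.X + a.0)) :: =a=> n0
Bisimilarity quotient blocks:
  B0 = {m0}
  B1 = {m1}
  B2 = {m2}
  B3 = {n0}
  B4 = {n1}
  B5 = {n2}
  B6 = {n3}
m0 ∈ B0, n0 ∈ B3 → different blocks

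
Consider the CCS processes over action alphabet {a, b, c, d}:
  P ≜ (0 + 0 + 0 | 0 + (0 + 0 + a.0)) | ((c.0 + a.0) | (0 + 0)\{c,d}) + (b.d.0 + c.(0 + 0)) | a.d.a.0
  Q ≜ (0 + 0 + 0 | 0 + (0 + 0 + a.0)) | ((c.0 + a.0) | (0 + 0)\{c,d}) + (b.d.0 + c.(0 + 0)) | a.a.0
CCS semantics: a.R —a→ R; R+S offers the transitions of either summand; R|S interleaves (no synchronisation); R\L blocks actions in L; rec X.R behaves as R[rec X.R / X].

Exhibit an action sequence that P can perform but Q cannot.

P's transition system — 19 states:
  s0 = (0 + 0 + 0 | 0 + (0 + 0 + a.0)) | ((c.0 + a.0) | (0 + 0)\{c,d}) + (b.d.0 + c.(0 + 0)) | a.d.a.0 ⊢ --a--▸ s1, --a--▸ s2, --a--▸ s3, --b--▸ s4, --c--▸ s1, --c--▸ s5
  s1 = (0 + 0 + 0 | 0 + (0 + 0 + a.0)) | (0 | (0 + 0)\{c,d}) ⊢ --a--▸ s6
  s2 = (b.d.0 + c.(0 + 0)) | d.a.0 ⊢ --b--▸ s7, --c--▸ s8, --d--▸ s9
  s3 = 0 | ((c.0 + a.0) | (0 + 0)\{c,d}) ⊢ --a--▸ s6, --c--▸ s6
  s4 = d.0 | a.d.a.0 ⊢ --a--▸ s7, --d--▸ s10
  s5 = (0 + 0) | a.d.a.0 ⊢ --a--▸ s8
  s6 = 0 | (0 | (0 + 0)\{c,d}) ⊢ deadlocked
  s7 = d.0 | d.a.0 ⊢ --d--▸ s11, --d--▸ s12
  s8 = (0 + 0) | d.a.0 ⊢ --d--▸ s13
  s9 = (b.d.0 + c.(0 + 0)) | a.0 ⊢ --a--▸ s14, --b--▸ s12, --c--▸ s13
  s10 = 0 | a.d.a.0 ⊢ --a--▸ s11
  s11 = 0 | d.a.0 ⊢ --d--▸ s15
  s12 = d.0 | a.0 ⊢ --a--▸ s16, --d--▸ s15
  s13 = (0 + 0) | a.0 ⊢ --a--▸ s17
  s14 = (b.d.0 + c.(0 + 0)) | 0 ⊢ --b--▸ s16, --c--▸ s17
  s15 = 0 | a.0 ⊢ --a--▸ s18
  s16 = d.0 | 0 ⊢ --d--▸ s18
  s17 = (0 + 0) | 0 ⊢ deadlocked
  s18 = 0 | 0 ⊢ deadlocked
Q's transition system — 15 states:
  t0 = (0 + 0 + 0 | 0 + (0 + 0 + a.0)) | ((c.0 + a.0) | (0 + 0)\{c,d}) + (b.d.0 + c.(0 + 0)) | a.a.0 ⊢ --a--▸ t1, --a--▸ t2, --a--▸ t3, --b--▸ t4, --c--▸ t1, --c--▸ t5
  t1 = (0 + 0 + 0 | 0 + (0 + 0 + a.0)) | (0 | (0 + 0)\{c,d}) ⊢ --a--▸ t6
  t2 = (b.d.0 + c.(0 + 0)) | a.0 ⊢ --a--▸ t7, --b--▸ t8, --c--▸ t9
  t3 = 0 | ((c.0 + a.0) | (0 + 0)\{c,d}) ⊢ --a--▸ t6, --c--▸ t6
  t4 = d.0 | a.a.0 ⊢ --a--▸ t8, --d--▸ t10
  t5 = (0 + 0) | a.a.0 ⊢ --a--▸ t9
  t6 = 0 | (0 | (0 + 0)\{c,d}) ⊢ deadlocked
  t7 = (b.d.0 + c.(0 + 0)) | 0 ⊢ --b--▸ t11, --c--▸ t12
  t8 = d.0 | a.0 ⊢ --a--▸ t11, --d--▸ t13
  t9 = (0 + 0) | a.0 ⊢ --a--▸ t12
  t10 = 0 | a.a.0 ⊢ --a--▸ t13
  t11 = d.0 | 0 ⊢ --d--▸ t14
  t12 = (0 + 0) | 0 ⊢ deadlocked
  t13 = 0 | a.0 ⊢ --a--▸ t14
  t14 = 0 | 0 ⊢ deadlocked
Run σ = ⟨ad⟩ on P: start {s0}
  step 1 (a): {s1, s2, s3}
  step 2 (d): {s9}
  ✓ P
Run σ = ⟨ad⟩ on Q: start {t0}
  step 1 (a): {t1, t2, t3}
  step 2 (d): ∅ (Q stuck)

ad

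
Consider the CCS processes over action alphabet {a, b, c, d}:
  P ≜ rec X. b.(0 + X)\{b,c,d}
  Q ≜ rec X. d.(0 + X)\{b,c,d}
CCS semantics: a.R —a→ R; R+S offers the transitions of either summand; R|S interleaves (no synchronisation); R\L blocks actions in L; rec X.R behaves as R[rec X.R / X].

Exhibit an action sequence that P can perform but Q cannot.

P's transition system — 2 states:
  s0 = rec X. b.(0 + X)\{b,c,d} :: —b→ s1
  s1 = (0 + (rec X. b.(0 + X)\{b,c,d}))\{b,c,d} :: (no moves)
Q's transition system — 2 states:
  t0 = rec X. d.(0 + X)\{b,c,d} :: —d→ t1
  t1 = (0 + (rec X. d.(0 + X)\{b,c,d}))\{b,c,d} :: (no moves)
Run σ = ⟨b⟩ on P: start {s0}
  [1] b ⇒ {s1}
  ✓ P
Run σ = ⟨b⟩ on Q: start {t0}
  [1] b ⇒ no successor for Q

b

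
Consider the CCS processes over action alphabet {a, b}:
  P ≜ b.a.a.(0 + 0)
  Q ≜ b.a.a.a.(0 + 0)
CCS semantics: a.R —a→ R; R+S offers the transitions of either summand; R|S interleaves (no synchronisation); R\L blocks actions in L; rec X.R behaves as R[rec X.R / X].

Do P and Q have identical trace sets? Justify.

NO — witness ⟨baaa⟩

Reachable graph of P (4 states):
  s0 = b.a.a.(0 + 0) ⊢ =b=> s1
  s1 = a.a.(0 + 0) ⊢ =a=> s2
  s2 = a.(0 + 0) ⊢ =a=> s3
  s3 = 0 + 0 ⊢ ·
Reachable graph of Q (5 states):
  t0 = b.a.a.a.(0 + 0) ⊢ =b=> t1
  t1 = a.a.a.(0 + 0) ⊢ =a=> t2
  t2 = a.a.(0 + 0) ⊢ =a=> t3
  t3 = a.(0 + 0) ⊢ =a=> t4
  t4 = 0 + 0 ⊢ ·
Run σ = ⟨baaa⟩ on Q: start {t0}
  after b @ step 1: {t1}
  after a @ step 2: {t2}
  after a @ step 3: {t3}
  after a @ step 4: {t4}
  ✓ Q
Run σ = ⟨baaa⟩ on P: start {s0}
  after b @ step 1: {s1}
  after a @ step 2: {s2}
  after a @ step 3: {s3}
  after a @ step 4: ∅  — P cannot continue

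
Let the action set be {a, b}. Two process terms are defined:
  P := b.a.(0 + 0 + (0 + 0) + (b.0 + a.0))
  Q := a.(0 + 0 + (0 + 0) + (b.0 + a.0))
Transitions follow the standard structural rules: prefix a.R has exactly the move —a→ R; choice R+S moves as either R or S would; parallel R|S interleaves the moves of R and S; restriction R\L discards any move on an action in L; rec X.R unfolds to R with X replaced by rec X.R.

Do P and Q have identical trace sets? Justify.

traces(P) ≠ traces(Q) — witness ⟨b⟩

Reachable graph of P (4 states):
  u0 = b.a.(0 + 0 + (0 + 0) + (b.0 + a.0)) → —b→ u1
  u1 = a.(0 + 0 + (0 + 0) + (b.0 + a.0)) → —a→ u2
  u2 = 0 + 0 + (0 + 0) + (b.0 + a.0) → —a→ u3, —b→ u3
  u3 = 0 → ·
Reachable graph of Q (3 states):
  v0 = a.(0 + 0 + (0 + 0) + (b.0 + a.0)) → —a→ v1
  v1 = 0 + 0 + (0 + 0) + (b.0 + a.0) → —a→ v2, —b→ v2
  v2 = 0 → ·
Executing b from P (initial set {u0}):
  [1] b ⇒ {u1}
  P completes σ.
Executing b from Q (initial set {v0}):
  [1] b ⇒ ∅  — Q cannot continue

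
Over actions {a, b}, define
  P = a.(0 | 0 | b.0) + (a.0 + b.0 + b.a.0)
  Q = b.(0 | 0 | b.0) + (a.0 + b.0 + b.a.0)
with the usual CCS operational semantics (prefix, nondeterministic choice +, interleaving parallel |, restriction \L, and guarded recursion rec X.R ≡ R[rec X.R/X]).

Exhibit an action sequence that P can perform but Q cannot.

P's transition system — 5 states:
  u0 = a.(0 | 0 | b.0) + (a.0 + b.0 + b.a.0) ⊢ --a--▸ u1, --a--▸ u2, --b--▸ u1, --b--▸ u3
  u1 = 0 ⊢ deadlocked
  u2 = 0 | 0 | b.0 ⊢ --b--▸ u4
  u3 = a.0 ⊢ --a--▸ u1
  u4 = 0 | 0 | 0 ⊢ deadlocked
Q's transition system — 5 states:
  v0 = b.(0 | 0 | b.0) + (a.0 + b.0 + b.a.0) ⊢ --a--▸ v1, --b--▸ v1, --b--▸ v2, --b--▸ v3
  v1 = 0 ⊢ deadlocked
  v2 = 0 | 0 | b.0 ⊢ --b--▸ v4
  v3 = a.0 ⊢ --a--▸ v1
  v4 = 0 | 0 | 0 ⊢ deadlocked
Run σ = ⟨ab⟩ on P: start {u0}
  step 1 (a): {u1, u2}
  step 2 (b): {u4}
  ✓ P
Run σ = ⟨ab⟩ on Q: start {v0}
  step 1 (a): {v1}
  step 2 (b): no successor for Q

ab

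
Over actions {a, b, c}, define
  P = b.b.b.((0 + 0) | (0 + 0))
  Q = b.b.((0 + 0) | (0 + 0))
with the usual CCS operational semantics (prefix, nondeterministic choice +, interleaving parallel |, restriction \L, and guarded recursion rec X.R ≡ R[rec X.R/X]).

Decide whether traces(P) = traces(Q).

trace-distinct — witness ⟨bbb⟩

P's transition system — 4 states:
  s0 = b.b.b.((0 + 0) | (0 + 0)) | =b=> s1
  s1 = b.b.((0 + 0) | (0 + 0)) | =b=> s2
  s2 = b.((0 + 0) | (0 + 0)) | =b=> s3
  s3 = (0 + 0) | (0 + 0) | ∅
Q's transition system — 3 states:
  t0 = b.b.((0 + 0) | (0 + 0)) | =b=> t1
  t1 = b.((0 + 0) | (0 + 0)) | =b=> t2
  t2 = (0 + 0) | (0 + 0) | ∅
Executing bbb from P (initial set {s0}):
  [1] b ⇒ {s1}
  [2] b ⇒ {s2}
  [3] b ⇒ {s3}
  ✓ P
Executing bbb from Q (initial set {t0}):
  [1] b ⇒ {t1}
  [2] b ⇒ {t2}
  [3] b ⇒ no successor for Q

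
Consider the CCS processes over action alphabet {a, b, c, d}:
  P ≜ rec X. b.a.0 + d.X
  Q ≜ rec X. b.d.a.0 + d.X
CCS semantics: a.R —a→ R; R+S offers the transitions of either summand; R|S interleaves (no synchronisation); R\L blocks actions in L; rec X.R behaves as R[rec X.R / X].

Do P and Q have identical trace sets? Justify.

P's transition system — 3 states:
  m0 = rec X. b.a.0 + d.X :: --b--▸ m1, --d--▸ m0
  m1 = a.0 :: --a--▸ m2
  m2 = 0 :: deadlocked
Q's transition system — 4 states:
  n0 = rec X. b.d.a.0 + d.X :: --b--▸ n1, --d--▸ n0
  n1 = d.a.0 :: --d--▸ n2
  n2 = a.0 :: --a--▸ n3
  n3 = 0 :: deadlocked
Run σ = ⟨ba⟩ on P: start {m0}
  [1] b ⇒ {m1}
  [2] a ⇒ {m2}
  — P admits the full trace.
Run σ = ⟨ba⟩ on Q: start {n0}
  [1] b ⇒ {n1}
  [2] a ⇒ ∅ (Q stuck)

traces(P) ≠ traces(Q) — witness ⟨ba⟩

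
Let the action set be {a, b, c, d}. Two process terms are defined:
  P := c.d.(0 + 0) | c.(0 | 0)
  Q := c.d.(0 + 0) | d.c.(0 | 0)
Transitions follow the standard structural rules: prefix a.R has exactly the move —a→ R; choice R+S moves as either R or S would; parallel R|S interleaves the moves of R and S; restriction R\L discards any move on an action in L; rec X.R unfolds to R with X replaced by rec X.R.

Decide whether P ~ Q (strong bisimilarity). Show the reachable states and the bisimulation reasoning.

NO

Reachable graph of P (6 states):
  m0 = c.d.(0 + 0) | c.(0 | 0) has moves —c→ m1, —c→ m2
  m1 = c.d.(0 + 0) | (0 | 0) has moves —c→ m3
  m2 = d.(0 + 0) | c.(0 | 0) has moves —c→ m3, —d→ m4
  m3 = d.(0 + 0) | (0 | 0) has moves —d→ m5
  m4 = (0 + 0) | c.(0 | 0) has moves —c→ m5
  m5 = (0 + 0) | (0 | 0) has moves (no moves)
Reachable graph of Q (9 states):
  n0 = c.d.(0 + 0) | d.c.(0 | 0) has moves —c→ n1, —d→ n2
  n1 = d.(0 + 0) | d.c.(0 | 0) has moves —d→ n3, —d→ n4
  n2 = c.d.(0 + 0) | c.(0 | 0) has moves —c→ n4, —c→ n5
  n3 = (0 + 0) | d.c.(0 | 0) has moves —d→ n6
  n4 = d.(0 + 0) | c.(0 | 0) has moves —c→ n7, —d→ n6
  n5 = c.d.(0 + 0) | (0 | 0) has moves —c→ n7
  n6 = (0 + 0) | c.(0 | 0) has moves —c→ n8
  n7 = d.(0 + 0) | (0 | 0) has moves —d→ n8
  n8 = (0 + 0) | (0 | 0) has moves (no moves)
Bisimilarity quotient blocks:
  B0 = {m0, n2}
  B1 = {m2, n4}
  B2 = {m4, n6}
  B3 = {m5, n8}
  B4 = {m3, n7}
  B5 = {m1, n5}
  B6 = {n0}
  B7 = {n1}
  B8 = {n3}
m0 ∈ B0, n0 ∈ B6 → different blocks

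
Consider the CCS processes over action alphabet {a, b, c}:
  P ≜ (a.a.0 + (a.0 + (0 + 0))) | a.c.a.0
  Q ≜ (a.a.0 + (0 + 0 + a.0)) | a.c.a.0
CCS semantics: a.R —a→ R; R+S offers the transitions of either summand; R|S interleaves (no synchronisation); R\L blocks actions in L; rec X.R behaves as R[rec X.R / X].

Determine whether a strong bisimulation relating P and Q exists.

YES

LTS(P): 12 reachable states
  p0 = (a.a.0 + (a.0 + (0 + 0))) | a.c.a.0 | —a→ p1, —a→ p2, —a→ p3
  p1 = (a.a.0 + (a.0 + (0 + 0))) | c.a.0 | —a→ p4, —a→ p5, —c→ p6
  p2 = 0 | a.c.a.0 | —a→ p4
  p3 = a.0 | a.c.a.0 | —a→ p2, —a→ p5
  p4 = 0 | c.a.0 | —c→ p7
  p5 = a.0 | c.a.0 | —a→ p4, —c→ p8
  p6 = (a.a.0 + (a.0 + (0 + 0))) | a.0 | —a→ p7, —a→ p8, —a→ p9
  p7 = 0 | a.0 | —a→ p10
  p8 = a.0 | a.0 | —a→ p11, —a→ p7
  p9 = (a.a.0 + (a.0 + (0 + 0))) | 0 | —a→ p10, —a→ p11
  p10 = 0 | 0 | deadlocked
  p11 = a.0 | 0 | —a→ p10
LTS(Q): 12 reachable states
  q0 = (a.a.0 + (0 + 0 + a.0)) | a.c.a.0 | —a→ q1, —a→ q2, —a→ q3
  q1 = (a.a.0 + (0 + 0 + a.0)) | c.a.0 | —a→ q4, —a→ q5, —c→ q6
  q2 = 0 | a.c.a.0 | —a→ q4
  q3 = a.0 | a.c.a.0 | —a→ q2, —a→ q5
  q4 = 0 | c.a.0 | —c→ q7
  q5 = a.0 | c.a.0 | —a→ q4, —c→ q8
  q6 = (a.a.0 + (0 + 0 + a.0)) | a.0 | —a→ q7, —a→ q8, —a→ q9
  q7 = 0 | a.0 | —a→ q10
  q8 = a.0 | a.0 | —a→ q11, —a→ q7
  q9 = (a.a.0 + (0 + 0 + a.0)) | 0 | —a→ q10, —a→ q11
  q10 = 0 | 0 | deadlocked
  q11 = a.0 | 0 | —a→ q10
Bisimilarity quotient blocks:
  B0 = {p0, q0}
  B1 = {p1, q1}
  B2 = {p5, q5}
  B3 = {p8, q8}
  B4 = {p11, p7, q11, q7}
  B5 = {p10, q10}
  B6 = {p4, q4}
  B7 = {p6, q6}
  B8 = {p9, q9}
  B9 = {p3, q3}
  B10 = {p2, q2}
p0 ∈ B0, q0 ∈ B0 → same block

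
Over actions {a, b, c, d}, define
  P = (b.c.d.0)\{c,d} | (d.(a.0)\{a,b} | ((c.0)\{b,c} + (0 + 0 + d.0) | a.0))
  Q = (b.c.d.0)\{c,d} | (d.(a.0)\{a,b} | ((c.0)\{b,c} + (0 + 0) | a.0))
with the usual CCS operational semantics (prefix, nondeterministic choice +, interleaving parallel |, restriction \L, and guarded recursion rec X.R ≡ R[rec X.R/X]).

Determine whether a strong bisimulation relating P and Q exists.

P's transition system — 16 states:
  m0 = (b.c.d.0)\{c,d} | (d.(a.0)\{a,b} | ((c.0)\{b,c} + (0 + 0 + d.0) | a.0)) ⊢ --a--▸ m1, --b--▸ m2, --d--▸ m3, --d--▸ m4
  m1 = (b.c.d.0)\{c,d} | (d.(a.0)\{a,b} | ((0 + 0 + d.0) | 0)) ⊢ --b--▸ m5, --d--▸ m6, --d--▸ m7
  m2 = (c.d.0)\{c,d} | (d.(a.0)\{a,b} | ((c.0)\{b,c} + (0 + 0 + d.0) | a.0)) ⊢ --a--▸ m5, --d--▸ m8, --d--▸ m9
  m3 = (b.c.d.0)\{c,d} | ((a.0)\{a,b} | ((c.0)\{b,c} + (0 + 0 + d.0) | a.0)) ⊢ --a--▸ m6, --b--▸ m8, --d--▸ m10
  m4 = (b.c.d.0)\{c,d} | (d.(a.0)\{a,b} | (0 | a.0)) ⊢ --a--▸ m7, --b--▸ m9, --d--▸ m10
  m5 = (c.d.0)\{c,d} | (d.(a.0)\{a,b} | ((0 + 0 + d.0) | 0)) ⊢ --d--▸ m11, --d--▸ m12
  m6 = (b.c.d.0)\{c,d} | ((a.0)\{a,b} | ((0 + 0 + d.0) | 0)) ⊢ --b--▸ m11, --d--▸ m13
  m7 = (b.c.d.0)\{c,d} | (d.(a.0)\{a,b} | (0 | 0)) ⊢ --b--▸ m12, --d--▸ m13
  m8 = (c.d.0)\{c,d} | ((a.0)\{a,b} | ((c.0)\{b,c} + (0 + 0 + d.0) | a.0)) ⊢ --a--▸ m11, --d--▸ m14
  m9 = (c.d.0)\{c,d} | (d.(a.0)\{a,b} | (0 | a.0)) ⊢ --a--▸ m12, --d--▸ m14
  m10 = (b.c.d.0)\{c,d} | ((a.0)\{a,b} | (0 | a.0)) ⊢ --a--▸ m13, --b--▸ m14
  m11 = (c.d.0)\{c,d} | ((a.0)\{a,b} | ((0 + 0 + d.0) | 0)) ⊢ --d--▸ m15
  m12 = (c.d.0)\{c,d} | (d.(a.0)\{a,b} | (0 | 0)) ⊢ --d--▸ m15
  m13 = (b.c.d.0)\{c,d} | ((a.0)\{a,b} | (0 | 0)) ⊢ --b--▸ m15
  m14 = (c.d.0)\{c,d} | ((a.0)\{a,b} | (0 | a.0)) ⊢ --a--▸ m15
  m15 = (c.d.0)\{c,d} | ((a.0)\{a,b} | (0 | 0)) ⊢ (no moves)
Q's transition system — 8 states:
  n0 = (b.c.d.0)\{c,d} | (d.(a.0)\{a,b} | ((c.0)\{b,c} + (0 + 0) | a.0)) ⊢ --a--▸ n1, --b--▸ n2, --d--▸ n3
  n1 = (b.c.d.0)\{c,d} | (d.(a.0)\{a,b} | ((0 + 0) | 0)) ⊢ --b--▸ n4, --d--▸ n5
  n2 = (c.d.0)\{c,d} | (d.(a.0)\{a,b} | ((c.0)\{b,c} + (0 + 0) | a.0)) ⊢ --a--▸ n4, --d--▸ n6
  n3 = (b.c.d.0)\{c,d} | ((a.0)\{a,b} | ((c.0)\{b,c} + (0 + 0) | a.0)) ⊢ --a--▸ n5, --b--▸ n6
  n4 = (c.d.0)\{c,d} | (d.(a.0)\{a,b} | ((0 + 0) | 0)) ⊢ --d--▸ n7
  n5 = (b.c.d.0)\{c,d} | ((a.0)\{a,b} | ((0 + 0) | 0)) ⊢ --b--▸ n7
  n6 = (c.d.0)\{c,d} | ((a.0)\{a,b} | ((c.0)\{b,c} + (0 + 0) | a.0)) ⊢ --a--▸ n7
  n7 = (c.d.0)\{c,d} | ((a.0)\{a,b} | ((0 + 0) | 0)) ⊢ (no moves)
Coarsest stable partition (strong bisimilarity classes):
  B0 = {m0}
  B1 = {m2}
  B2 = {m5}
  B3 = {m11, m12, n4}
  B4 = {m15, n7}
  B5 = {m8, m9, n2}
  B6 = {m14, n6}
  B7 = {m3, m4, n0}
  B8 = {m6, m7, n1}
  B9 = {m13, n5}
  B10 = {m10, n3}
  B11 = {m1}
m0 ∈ B0, n0 ∈ B7 → different blocks

not bisimilar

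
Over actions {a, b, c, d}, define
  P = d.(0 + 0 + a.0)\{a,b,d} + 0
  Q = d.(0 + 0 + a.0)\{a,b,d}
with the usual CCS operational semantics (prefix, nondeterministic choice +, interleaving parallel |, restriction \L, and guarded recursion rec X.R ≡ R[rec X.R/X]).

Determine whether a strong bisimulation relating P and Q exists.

Reachable graph of P (2 states):
  p0 = d.(0 + 0 + a.0)\{a,b,d} + 0 → —d→ p1
  p1 = (0 + 0 + a.0)\{a,b,d} → (no moves)
Reachable graph of Q (2 states):
  q0 = d.(0 + 0 + a.0)\{a,b,d} → —d→ q1
  q1 = (0 + 0 + a.0)\{a,b,d} → (no moves)
Bisimilarity quotient blocks:
  B0 = {p0, q0}
  B1 = {p1, q1}
p0 ∈ B0, q0 ∈ B0 → same block

P ~ Q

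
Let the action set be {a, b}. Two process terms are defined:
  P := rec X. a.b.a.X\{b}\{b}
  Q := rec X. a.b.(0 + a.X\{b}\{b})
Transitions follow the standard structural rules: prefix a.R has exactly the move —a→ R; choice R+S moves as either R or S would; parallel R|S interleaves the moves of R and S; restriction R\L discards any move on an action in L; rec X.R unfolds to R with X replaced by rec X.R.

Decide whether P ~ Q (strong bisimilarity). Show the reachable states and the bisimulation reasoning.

bisimilar

Reachable graph of P (5 states):
  s0 = rec X. a.b.a.X\{b}\{b} | -a-> s1
  s1 = b.a.(rec X. a.b.a.X\{b}\{b})\{b}\{b} | -b-> s2
  s2 = a.(rec X. a.b.a.X\{b}\{b})\{b}\{b} | -a-> s3
  s3 = (rec X. a.b.a.X\{b}\{b})\{b}\{b} | -a-> s4
  s4 = (b.a.(rec X. a.b.a.X\{b}\{b})\{b}\{b})\{b}\{b} | ·
Reachable graph of Q (5 states):
  t0 = rec X. a.b.(0 + a.X\{b}\{b}) | -a-> t1
  t1 = b.(0 + a.(rec X. a.b.(0 + a.X\{b}\{b}))\{b}\{b}) | -b-> t2
  t2 = 0 + a.(rec X. a.b.(0 + a.X\{b}\{b}))\{b}\{b} | -a-> t3
  t3 = (rec X. a.b.(0 + a.X\{b}\{b}))\{b}\{b} | -a-> t4
  t4 = (b.(0 + a.(rec X. a.b.(0 + a.X\{b}\{b}))\{b}\{b}))\{b}\{b} | ·
Bisimilarity quotient blocks:
  B0 = {s0, t0}
  B1 = {s1, t1}
  B2 = {s2, t2}
  B3 = {s3, t3}
  B4 = {s4, t4}
s0 ∈ B0, t0 ∈ B0 → same block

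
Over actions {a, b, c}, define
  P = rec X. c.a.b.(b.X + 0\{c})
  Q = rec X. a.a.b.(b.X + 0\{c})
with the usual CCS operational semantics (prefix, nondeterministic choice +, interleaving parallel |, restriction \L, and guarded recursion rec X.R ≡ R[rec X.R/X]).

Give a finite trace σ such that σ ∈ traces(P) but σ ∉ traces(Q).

c

Reachable graph of P (4 states):
  u0 = rec X. c.a.b.(b.X + 0\{c}) | ··c··> u1
  u1 = a.b.(b.(rec X. c.a.b.(b.X + 0\{c})) + 0\{c}) | ··a··> u2
  u2 = b.(b.(rec X. c.a.b.(b.X + 0\{c})) + 0\{c}) | ··b··> u3
  u3 = b.(rec X. c.a.b.(b.X + 0\{c})) + 0\{c} | ··b··> u0
Reachable graph of Q (4 states):
  v0 = rec X. a.a.b.(b.X + 0\{c}) | ··a··> v1
  v1 = a.b.(b.(rec X. a.a.b.(b.X + 0\{c})) + 0\{c}) | ··a··> v2
  v2 = b.(b.(rec X. a.a.b.(b.X + 0\{c})) + 0\{c}) | ··b··> v3
  v3 = b.(rec X. a.a.b.(b.X + 0\{c})) + 0\{c} | ··b··> v0
Run σ = ⟨c⟩ on P: start {u0}
  [1] c ⇒ {u1}
  ✓ P
Run σ = ⟨c⟩ on Q: start {v0}
  [1] c ⇒ ∅  — Q cannot continue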